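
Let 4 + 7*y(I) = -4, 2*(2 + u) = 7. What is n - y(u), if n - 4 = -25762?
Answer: -180298/7 ≈ -25757.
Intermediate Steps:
u = 3/2 (u = -2 + (1/2)*7 = -2 + 7/2 = 3/2 ≈ 1.5000)
y(I) = -8/7 (y(I) = -4/7 + (1/7)*(-4) = -4/7 - 4/7 = -8/7)
n = -25758 (n = 4 - 25762 = -25758)
n - y(u) = -25758 - 1*(-8/7) = -25758 + 8/7 = -180298/7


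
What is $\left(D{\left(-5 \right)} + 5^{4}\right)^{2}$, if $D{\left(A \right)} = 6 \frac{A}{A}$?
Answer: $398161$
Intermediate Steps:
$D{\left(A \right)} = 6$ ($D{\left(A \right)} = 6 \cdot 1 = 6$)
$\left(D{\left(-5 \right)} + 5^{4}\right)^{2} = \left(6 + 5^{4}\right)^{2} = \left(6 + 625\right)^{2} = 631^{2} = 398161$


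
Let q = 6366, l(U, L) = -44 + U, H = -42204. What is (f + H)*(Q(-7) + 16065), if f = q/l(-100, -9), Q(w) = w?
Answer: -8141060753/12 ≈ -6.7842e+8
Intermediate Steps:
f = -1061/24 (f = 6366/(-44 - 100) = 6366/(-144) = 6366*(-1/144) = -1061/24 ≈ -44.208)
(f + H)*(Q(-7) + 16065) = (-1061/24 - 42204)*(-7 + 16065) = -1013957/24*16058 = -8141060753/12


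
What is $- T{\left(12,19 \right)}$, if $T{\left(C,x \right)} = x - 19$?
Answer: $0$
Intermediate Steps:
$T{\left(C,x \right)} = -19 + x$
$- T{\left(12,19 \right)} = - (-19 + 19) = \left(-1\right) 0 = 0$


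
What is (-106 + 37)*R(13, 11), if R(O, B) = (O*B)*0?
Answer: 0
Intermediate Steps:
R(O, B) = 0 (R(O, B) = (B*O)*0 = 0)
(-106 + 37)*R(13, 11) = (-106 + 37)*0 = -69*0 = 0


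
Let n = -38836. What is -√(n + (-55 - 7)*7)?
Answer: -I*√39270 ≈ -198.17*I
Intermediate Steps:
-√(n + (-55 - 7)*7) = -√(-38836 + (-55 - 7)*7) = -√(-38836 - 62*7) = -√(-38836 - 434) = -√(-39270) = -I*√39270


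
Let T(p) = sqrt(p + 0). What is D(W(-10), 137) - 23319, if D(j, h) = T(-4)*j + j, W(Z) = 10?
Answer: -23309 + 20*I ≈ -23309.0 + 20.0*I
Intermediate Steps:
T(p) = sqrt(p)
D(j, h) = j + 2*I*j (D(j, h) = sqrt(-4)*j + j = (2*I)*j + j = 2*I*j + j = j + 2*I*j)
D(W(-10), 137) - 23319 = 10*(1 + 2*I) - 23319 = (10 + 20*I) - 23319 = -23309 + 20*I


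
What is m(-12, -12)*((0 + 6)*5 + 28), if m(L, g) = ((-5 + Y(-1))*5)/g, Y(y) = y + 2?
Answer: 290/3 ≈ 96.667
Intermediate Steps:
Y(y) = 2 + y
m(L, g) = -20/g (m(L, g) = ((-5 + (2 - 1))*5)/g = ((-5 + 1)*5)/g = (-4*5)/g = -20/g)
m(-12, -12)*((0 + 6)*5 + 28) = (-20/(-12))*((0 + 6)*5 + 28) = (-20*(-1/12))*(6*5 + 28) = 5*(30 + 28)/3 = (5/3)*58 = 290/3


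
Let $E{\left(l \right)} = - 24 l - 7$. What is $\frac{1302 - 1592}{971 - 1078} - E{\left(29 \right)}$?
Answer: $\frac{75511}{107} \approx 705.71$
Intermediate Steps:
$E{\left(l \right)} = -7 - 24 l$
$\frac{1302 - 1592}{971 - 1078} - E{\left(29 \right)} = \frac{1302 - 1592}{971 - 1078} - \left(-7 - 696\right) = - \frac{290}{-107} - \left(-7 - 696\right) = \left(-290\right) \left(- \frac{1}{107}\right) - -703 = \frac{290}{107} + 703 = \frac{75511}{107}$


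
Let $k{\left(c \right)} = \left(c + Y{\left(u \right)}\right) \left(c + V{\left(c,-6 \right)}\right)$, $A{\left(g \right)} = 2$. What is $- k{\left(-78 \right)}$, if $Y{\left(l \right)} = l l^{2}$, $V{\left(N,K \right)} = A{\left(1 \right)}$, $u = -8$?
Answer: $-44840$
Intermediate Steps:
$V{\left(N,K \right)} = 2$
$Y{\left(l \right)} = l^{3}$
$k{\left(c \right)} = \left(-512 + c\right) \left(2 + c\right)$ ($k{\left(c \right)} = \left(c + \left(-8\right)^{3}\right) \left(c + 2\right) = \left(c - 512\right) \left(2 + c\right) = \left(-512 + c\right) \left(2 + c\right)$)
$- k{\left(-78 \right)} = - (-1024 + \left(-78\right)^{2} - -39780) = - (-1024 + 6084 + 39780) = \left(-1\right) 44840 = -44840$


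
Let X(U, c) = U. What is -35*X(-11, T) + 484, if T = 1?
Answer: 869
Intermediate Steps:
-35*X(-11, T) + 484 = -35*(-11) + 484 = 385 + 484 = 869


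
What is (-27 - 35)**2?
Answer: 3844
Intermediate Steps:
(-27 - 35)**2 = (-62)**2 = 3844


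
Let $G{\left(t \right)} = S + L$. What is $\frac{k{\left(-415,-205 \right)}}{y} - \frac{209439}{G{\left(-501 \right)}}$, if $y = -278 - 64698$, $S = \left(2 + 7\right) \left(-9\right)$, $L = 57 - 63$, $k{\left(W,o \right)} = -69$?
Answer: $\frac{4536171489}{1884304} \approx 2407.3$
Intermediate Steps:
$L = -6$
$S = -81$ ($S = 9 \left(-9\right) = -81$)
$G{\left(t \right)} = -87$ ($G{\left(t \right)} = -81 - 6 = -87$)
$y = -64976$ ($y = -278 - 64698 = -64976$)
$\frac{k{\left(-415,-205 \right)}}{y} - \frac{209439}{G{\left(-501 \right)}} = - \frac{69}{-64976} - \frac{209439}{-87} = \left(-69\right) \left(- \frac{1}{64976}\right) - - \frac{69813}{29} = \frac{69}{64976} + \frac{69813}{29} = \frac{4536171489}{1884304}$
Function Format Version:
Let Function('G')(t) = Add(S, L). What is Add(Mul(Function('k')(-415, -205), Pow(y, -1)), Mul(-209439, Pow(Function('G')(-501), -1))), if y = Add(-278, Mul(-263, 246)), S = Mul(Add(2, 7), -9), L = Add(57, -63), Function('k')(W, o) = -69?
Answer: Rational(4536171489, 1884304) ≈ 2407.3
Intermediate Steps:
L = -6
S = -81 (S = Mul(9, -9) = -81)
Function('G')(t) = -87 (Function('G')(t) = Add(-81, -6) = -87)
y = -64976 (y = Add(-278, -64698) = -64976)
Add(Mul(Function('k')(-415, -205), Pow(y, -1)), Mul(-209439, Pow(Function('G')(-501), -1))) = Add(Mul(-69, Pow(-64976, -1)), Mul(-209439, Pow(-87, -1))) = Add(Mul(-69, Rational(-1, 64976)), Mul(-209439, Rational(-1, 87))) = Add(Rational(69, 64976), Rational(69813, 29)) = Rational(4536171489, 1884304)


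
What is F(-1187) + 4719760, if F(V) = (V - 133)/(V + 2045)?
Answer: 61356860/13 ≈ 4.7198e+6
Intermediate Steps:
F(V) = (-133 + V)/(2045 + V)
F(-1187) + 4719760 = (-133 - 1187)/(2045 - 1187) + 4719760 = -1320/858 + 4719760 = (1/858)*(-1320) + 4719760 = -20/13 + 4719760 = 61356860/13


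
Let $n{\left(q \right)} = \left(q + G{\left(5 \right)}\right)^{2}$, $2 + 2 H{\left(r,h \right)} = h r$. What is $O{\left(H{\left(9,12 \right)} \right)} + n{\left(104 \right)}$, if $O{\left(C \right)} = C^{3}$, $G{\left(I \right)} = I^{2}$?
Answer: $165518$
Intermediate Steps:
$H{\left(r,h \right)} = -1 + \frac{h r}{2}$
$n{\left(q \right)} = \left(25 + q\right)^{2}$ ($n{\left(q \right)} = \left(q + 5^{2}\right)^{2} = \left(q + 25\right)^{2} = \left(25 + q\right)^{2}$)
$O{\left(H{\left(9,12 \right)} \right)} + n{\left(104 \right)} = \left(-1 + \frac{1}{2} \cdot 12 \cdot 9\right)^{3} + \left(25 + 104\right)^{2} = \left(-1 + 54\right)^{3} + 129^{2} = 53^{3} + 16641 = 148877 + 16641 = 165518$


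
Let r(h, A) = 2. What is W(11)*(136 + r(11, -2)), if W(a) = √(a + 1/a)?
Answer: 138*√1342/11 ≈ 459.58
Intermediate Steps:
W(11)*(136 + r(11, -2)) = √(11 + 1/11)*(136 + 2) = √(11 + 1/11)*138 = √(122/11)*138 = (√1342/11)*138 = 138*√1342/11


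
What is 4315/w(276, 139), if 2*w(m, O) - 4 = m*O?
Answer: 4315/19184 ≈ 0.22493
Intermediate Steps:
w(m, O) = 2 + O*m/2 (w(m, O) = 2 + (m*O)/2 = 2 + (O*m)/2 = 2 + O*m/2)
4315/w(276, 139) = 4315/(2 + (½)*139*276) = 4315/(2 + 19182) = 4315/19184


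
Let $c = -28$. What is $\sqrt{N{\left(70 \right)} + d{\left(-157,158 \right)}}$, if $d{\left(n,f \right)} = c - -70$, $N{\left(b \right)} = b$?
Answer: $4 \sqrt{7} \approx 10.583$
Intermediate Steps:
$d{\left(n,f \right)} = 42$ ($d{\left(n,f \right)} = -28 - -70 = -28 + 70 = 42$)
$\sqrt{N{\left(70 \right)} + d{\left(-157,158 \right)}} = \sqrt{70 + 42} = \sqrt{112} = 4 \sqrt{7}$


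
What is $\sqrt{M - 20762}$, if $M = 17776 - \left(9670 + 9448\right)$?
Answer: $6 i \sqrt{614} \approx 148.67 i$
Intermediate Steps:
$M = -1342$ ($M = 17776 - 19118 = -1342$)
$\sqrt{M - 20762} = \sqrt{-1342 - 20762} = \sqrt{-22104} = 6 i \sqrt{614}$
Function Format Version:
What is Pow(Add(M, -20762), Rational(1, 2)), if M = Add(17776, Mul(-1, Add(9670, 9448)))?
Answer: Mul(6, I, Pow(614, Rational(1, 2))) ≈ Mul(148.67, I)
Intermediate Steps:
M = -1342 (M = Add(17776, Mul(-1, 19118)) = Add(17776, -19118) = -1342)
Pow(Add(M, -20762), Rational(1, 2)) = Pow(Add(-1342, -20762), Rational(1, 2)) = Pow(-22104, Rational(1, 2)) = Mul(6, I, Pow(614, Rational(1, 2)))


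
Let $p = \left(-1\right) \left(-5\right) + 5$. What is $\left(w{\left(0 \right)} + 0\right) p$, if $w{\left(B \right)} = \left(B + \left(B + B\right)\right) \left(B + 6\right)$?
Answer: $0$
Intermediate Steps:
$p = 10$ ($p = 5 + 5 = 10$)
$w{\left(B \right)} = 3 B \left(6 + B\right)$ ($w{\left(B \right)} = \left(B + 2 B\right) \left(6 + B\right) = 3 B \left(6 + B\right)$)
$\left(w{\left(0 \right)} + 0\right) p = \left(3 \cdot 0 \left(6 + 0\right) + 0\right) 10 = \left(3 \cdot 0 \cdot 6 + 0\right) 10 = \left(0 + 0\right) 10 = 0 \cdot 10 = 0$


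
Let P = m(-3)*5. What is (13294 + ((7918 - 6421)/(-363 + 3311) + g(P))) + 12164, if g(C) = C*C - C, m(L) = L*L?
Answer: 80888721/2948 ≈ 27439.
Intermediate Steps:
m(L) = L²
P = 45 (P = (-3)²*5 = 9*5 = 45)
g(C) = C² - C
(13294 + ((7918 - 6421)/(-363 + 3311) + g(P))) + 12164 = (13294 + ((7918 - 6421)/(-363 + 3311) + 45*(-1 + 45))) + 12164 = (13294 + (1497/2948 + 45*44)) + 12164 = (13294 + (1497*(1/2948) + 1980)) + 12164 = (13294 + (1497/2948 + 1980)) + 12164 = (13294 + 5838537/2948) + 12164 = 45029249/2948 + 12164 = 80888721/2948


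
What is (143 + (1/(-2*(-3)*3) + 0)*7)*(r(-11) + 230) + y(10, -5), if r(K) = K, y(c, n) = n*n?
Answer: 188563/6 ≈ 31427.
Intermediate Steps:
y(c, n) = n**2
(143 + (1/(-2*(-3)*3) + 0)*7)*(r(-11) + 230) + y(10, -5) = (143 + (1/(-2*(-3)*3) + 0)*7)*(-11 + 230) + (-5)**2 = (143 + (1/(6*3) + 0)*7)*219 + 25 = (143 + (1/18 + 0)*7)*219 + 25 = (143 + (1/18)*7)*219 + 25 = (143 + 7/18)*219 + 25 = (2581/18)*219 + 25 = 188413/6 + 25 = 188563/6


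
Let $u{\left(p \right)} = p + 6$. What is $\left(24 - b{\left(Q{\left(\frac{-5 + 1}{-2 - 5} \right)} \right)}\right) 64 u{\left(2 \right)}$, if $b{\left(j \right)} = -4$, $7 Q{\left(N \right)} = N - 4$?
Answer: $14336$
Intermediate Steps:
$Q{\left(N \right)} = - \frac{4}{7} + \frac{N}{7}$ ($Q{\left(N \right)} = \frac{N - 4}{7} = \frac{-4 + N}{7} = - \frac{4}{7} + \frac{N}{7}$)
$u{\left(p \right)} = 6 + p$
$\left(24 - b{\left(Q{\left(\frac{-5 + 1}{-2 - 5} \right)} \right)}\right) 64 u{\left(2 \right)} = \left(24 - -4\right) 64 \left(6 + 2\right) = \left(24 + 4\right) 64 \cdot 8 = 28 \cdot 64 \cdot 8 = 1792 \cdot 8 = 14336$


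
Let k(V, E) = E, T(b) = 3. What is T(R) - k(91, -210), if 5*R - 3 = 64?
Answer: 213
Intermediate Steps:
R = 67/5 (R = 3/5 + (1/5)*64 = 3/5 + 64/5 = 67/5 ≈ 13.400)
T(R) - k(91, -210) = 3 - 1*(-210) = 3 + 210 = 213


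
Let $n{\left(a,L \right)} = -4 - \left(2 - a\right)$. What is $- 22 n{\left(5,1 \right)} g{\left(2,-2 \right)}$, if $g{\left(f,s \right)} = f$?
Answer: $44$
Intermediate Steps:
$n{\left(a,L \right)} = -6 + a$ ($n{\left(a,L \right)} = -4 + \left(-2 + a\right) = -6 + a$)
$- 22 n{\left(5,1 \right)} g{\left(2,-2 \right)} = - 22 \left(-6 + 5\right) 2 = \left(-22\right) \left(-1\right) 2 = 22 \cdot 2 = 44$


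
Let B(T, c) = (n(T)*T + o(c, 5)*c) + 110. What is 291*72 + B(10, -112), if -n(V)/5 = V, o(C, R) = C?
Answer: 33106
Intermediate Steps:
n(V) = -5*V
B(T, c) = 110 + c² - 5*T² (B(T, c) = ((-5*T)*T + c*c) + 110 = (-5*T² + c²) + 110 = (c² - 5*T²) + 110 = 110 + c² - 5*T²)
291*72 + B(10, -112) = 291*72 + (110 + (-112)² - 5*10²) = 20952 + (110 + 12544 - 5*100) = 20952 + (110 + 12544 - 500) = 20952 + 12154 = 33106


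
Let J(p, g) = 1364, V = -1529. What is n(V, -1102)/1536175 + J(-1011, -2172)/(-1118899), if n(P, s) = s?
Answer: -3328369398/1718824671325 ≈ -0.0019364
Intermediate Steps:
n(V, -1102)/1536175 + J(-1011, -2172)/(-1118899) = -1102/1536175 + 1364/(-1118899) = -1102*1/1536175 + 1364*(-1/1118899) = -1102/1536175 - 1364/1118899 = -3328369398/1718824671325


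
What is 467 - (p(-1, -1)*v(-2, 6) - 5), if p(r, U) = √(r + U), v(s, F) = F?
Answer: 472 - 6*I*√2 ≈ 472.0 - 8.4853*I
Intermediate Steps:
p(r, U) = √(U + r)
467 - (p(-1, -1)*v(-2, 6) - 5) = 467 - (√(-1 - 1)*6 - 5) = 467 - (√(-2)*6 - 5) = 467 - ((I*√2)*6 - 5) = 467 - (6*I*√2 - 5) = 467 - (-5 + 6*I*√2) = 467 + (5 - 6*I*√2) = 472 - 6*I*√2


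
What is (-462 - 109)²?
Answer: 326041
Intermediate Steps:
(-462 - 109)² = (-571)² = 326041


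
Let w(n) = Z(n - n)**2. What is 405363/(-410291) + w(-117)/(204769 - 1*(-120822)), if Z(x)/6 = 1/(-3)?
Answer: -18854414767/19083865283 ≈ -0.98798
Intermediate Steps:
Z(x) = -2 (Z(x) = 6/(-3) = 6*(-1/3) = -2)
w(n) = 4 (w(n) = (-2)**2 = 4)
405363/(-410291) + w(-117)/(204769 - 1*(-120822)) = 405363/(-410291) + 4/(204769 - 1*(-120822)) = 405363*(-1/410291) + 4/(204769 + 120822) = -57909/58613 + 4/325591 = -18854414767/19083865283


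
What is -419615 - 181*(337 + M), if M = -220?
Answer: -440792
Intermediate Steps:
-419615 - 181*(337 + M) = -419615 - 181*(337 - 220) = -419615 - 181*117 = -419615 - 1*21177 = -419615 - 21177 = -440792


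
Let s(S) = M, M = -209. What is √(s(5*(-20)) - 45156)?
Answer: I*√45365 ≈ 212.99*I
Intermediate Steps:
s(S) = -209
√(s(5*(-20)) - 45156) = √(-209 - 45156) = √(-45365) = I*√45365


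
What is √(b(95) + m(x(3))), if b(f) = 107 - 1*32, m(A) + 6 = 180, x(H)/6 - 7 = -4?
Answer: √249 ≈ 15.780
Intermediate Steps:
x(H) = 18 (x(H) = 42 + 6*(-4) = 42 - 24 = 18)
m(A) = 174 (m(A) = -6 + 180 = 174)
b(f) = 75 (b(f) = 107 - 32 = 75)
√(b(95) + m(x(3))) = √(75 + 174) = √249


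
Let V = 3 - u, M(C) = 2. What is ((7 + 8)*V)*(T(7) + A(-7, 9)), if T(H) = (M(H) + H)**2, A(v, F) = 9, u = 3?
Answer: 0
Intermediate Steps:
V = 0 (V = 3 - 1*3 = 3 - 3 = 0)
T(H) = (2 + H)**2
((7 + 8)*V)*(T(7) + A(-7, 9)) = ((7 + 8)*0)*((2 + 7)**2 + 9) = (15*0)*(9**2 + 9) = 0*(81 + 9) = 0*90 = 0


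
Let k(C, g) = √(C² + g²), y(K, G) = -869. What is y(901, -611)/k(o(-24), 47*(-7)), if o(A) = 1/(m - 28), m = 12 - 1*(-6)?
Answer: -8690*√10824101/10824101 ≈ -2.6413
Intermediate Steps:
m = 18 (m = 12 + 6 = 18)
o(A) = -⅒ (o(A) = 1/(18 - 28) = 1/(-10) = -⅒)
y(901, -611)/k(o(-24), 47*(-7)) = -869/√((-⅒)² + (47*(-7))²) = -869/√(1/100 + (-329)²) = -869/√(1/100 + 108241) = -869*10*√10824101/10824101 = -8690*√10824101/10824101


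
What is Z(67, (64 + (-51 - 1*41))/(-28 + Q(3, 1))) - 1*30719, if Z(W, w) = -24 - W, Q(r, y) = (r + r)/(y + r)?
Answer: -30810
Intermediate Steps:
Q(r, y) = 2*r/(r + y) (Q(r, y) = (2*r)/(r + y) = 2*r/(r + y))
Z(67, (64 + (-51 - 1*41))/(-28 + Q(3, 1))) - 1*30719 = (-24 - 1*67) - 1*30719 = (-24 - 67) - 30719 = -91 - 30719 = -30810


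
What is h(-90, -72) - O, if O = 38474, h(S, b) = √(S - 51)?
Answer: -38474 + I*√141 ≈ -38474.0 + 11.874*I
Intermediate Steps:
h(S, b) = √(-51 + S)
h(-90, -72) - O = √(-51 - 90) - 1*38474 = √(-141) - 38474 = I*√141 - 38474 = -38474 + I*√141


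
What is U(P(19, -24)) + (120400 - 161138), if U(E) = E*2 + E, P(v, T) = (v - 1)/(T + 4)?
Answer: -407407/10 ≈ -40741.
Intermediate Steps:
P(v, T) = (-1 + v)/(4 + T)
U(E) = 3*E (U(E) = 2*E + E = 3*E)
U(P(19, -24)) + (120400 - 161138) = 3*((-1 + 19)/(4 - 24)) + (120400 - 161138) = 3*(18/(-20)) - 40738 = 3*(-1/20*18) - 40738 = 3*(-9/10) - 40738 = -27/10 - 40738 = -407407/10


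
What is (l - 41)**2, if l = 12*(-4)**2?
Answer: 22801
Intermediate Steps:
l = 192 (l = 12*16 = 192)
(l - 41)**2 = (192 - 41)**2 = 151**2 = 22801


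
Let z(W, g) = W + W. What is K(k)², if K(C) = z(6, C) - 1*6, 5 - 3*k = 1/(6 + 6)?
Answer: 36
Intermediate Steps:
z(W, g) = 2*W
k = 59/36 (k = 5/3 - 1/(3*(6 + 6)) = 5/3 - ⅓/12 = 5/3 - ⅓*1/12 = 5/3 - 1/36 = 59/36 ≈ 1.6389)
K(C) = 6 (K(C) = 2*6 - 1*6 = 12 - 6 = 6)
K(k)² = 6² = 36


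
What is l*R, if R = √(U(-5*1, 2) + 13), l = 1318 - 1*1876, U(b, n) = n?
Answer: -558*√15 ≈ -2161.1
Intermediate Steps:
l = -558 (l = 1318 - 1876 = -558)
R = √15 (R = √(2 + 13) = √15 ≈ 3.8730)
l*R = -558*√15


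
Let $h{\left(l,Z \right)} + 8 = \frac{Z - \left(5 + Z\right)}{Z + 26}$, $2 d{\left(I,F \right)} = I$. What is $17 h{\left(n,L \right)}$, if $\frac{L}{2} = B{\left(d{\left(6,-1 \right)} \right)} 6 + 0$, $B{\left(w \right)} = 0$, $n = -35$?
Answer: $- \frac{3621}{26} \approx -139.27$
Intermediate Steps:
$d{\left(I,F \right)} = \frac{I}{2}$
$L = 0$ ($L = 2 \left(0 \cdot 6 + 0\right) = 2 \left(0 + 0\right) = 2 \cdot 0 = 0$)
$h{\left(l,Z \right)} = -8 - \frac{5}{26 + Z}$ ($h{\left(l,Z \right)} = -8 + \frac{Z - \left(5 + Z\right)}{Z + 26} = -8 - \frac{5}{26 + Z}$)
$17 h{\left(n,L \right)} = 17 \frac{-213 - 0}{26 + 0} = 17 \frac{-213 + 0}{26} = 17 \cdot \frac{1}{26} \left(-213\right) = 17 \left(- \frac{213}{26}\right) = - \frac{3621}{26}$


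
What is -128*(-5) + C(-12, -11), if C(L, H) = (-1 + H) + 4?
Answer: 632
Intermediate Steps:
C(L, H) = 3 + H
-128*(-5) + C(-12, -11) = -128*(-5) + (3 - 11) = 640 - 8 = 632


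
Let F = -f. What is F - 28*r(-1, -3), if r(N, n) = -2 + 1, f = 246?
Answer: -218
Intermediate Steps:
r(N, n) = -1
F = -246 (F = -1*246 = -246)
F - 28*r(-1, -3) = -246 - 28*(-1) = -246 + 28 = -218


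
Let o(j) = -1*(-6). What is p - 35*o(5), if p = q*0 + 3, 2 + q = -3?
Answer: -207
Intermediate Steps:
q = -5 (q = -2 - 3 = -5)
o(j) = 6
p = 3 (p = -5*0 + 3 = 0 + 3 = 3)
p - 35*o(5) = 3 - 35*6 = 3 - 210 = -207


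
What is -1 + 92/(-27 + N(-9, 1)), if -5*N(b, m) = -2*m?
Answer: -593/133 ≈ -4.4586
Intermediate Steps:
N(b, m) = 2*m/5 (N(b, m) = -(-2)*m/5 = 2*m/5)
-1 + 92/(-27 + N(-9, 1)) = -1 + 92/(-27 + (⅖)*1) = -1 + 92/(-27 + ⅖) = -1 + 92/(-133/5) = -1 + 92*(-5/133) = -1 - 460/133 = -593/133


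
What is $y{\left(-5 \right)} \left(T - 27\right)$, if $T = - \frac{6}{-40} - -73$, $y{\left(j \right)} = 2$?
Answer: $\frac{923}{10} \approx 92.3$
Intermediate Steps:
$T = \frac{1463}{20}$ ($T = \left(-6\right) \left(- \frac{1}{40}\right) + 73 = \frac{3}{20} + 73 = \frac{1463}{20} \approx 73.15$)
$y{\left(-5 \right)} \left(T - 27\right) = 2 \left(\frac{1463}{20} - 27\right) = 2 \cdot \frac{923}{20} = \frac{923}{10}$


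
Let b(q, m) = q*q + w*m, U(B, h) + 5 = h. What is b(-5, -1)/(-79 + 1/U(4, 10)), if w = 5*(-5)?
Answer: -125/197 ≈ -0.63452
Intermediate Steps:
w = -25
U(B, h) = -5 + h
b(q, m) = q**2 - 25*m (b(q, m) = q*q - 25*m = q**2 - 25*m)
b(-5, -1)/(-79 + 1/U(4, 10)) = ((-5)**2 - 25*(-1))/(-79 + 1/(-5 + 10)) = (25 + 25)/(-79 + 1/5) = 50/(-79 + 1/5) = 50/(-394/5) = 50*(-5/394) = -125/197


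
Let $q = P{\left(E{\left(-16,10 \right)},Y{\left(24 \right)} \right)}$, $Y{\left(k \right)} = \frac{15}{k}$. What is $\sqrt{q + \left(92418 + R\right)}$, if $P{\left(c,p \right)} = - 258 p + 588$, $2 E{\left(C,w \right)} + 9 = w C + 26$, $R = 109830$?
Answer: $\frac{\sqrt{810699}}{2} \approx 450.19$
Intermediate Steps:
$E{\left(C,w \right)} = \frac{17}{2} + \frac{C w}{2}$ ($E{\left(C,w \right)} = - \frac{9}{2} + \frac{w C + 26}{2} = - \frac{9}{2} + \frac{C w + 26}{2} = - \frac{9}{2} + \frac{26 + C w}{2} = - \frac{9}{2} + \left(13 + \frac{C w}{2}\right) = \frac{17}{2} + \frac{C w}{2}$)
$P{\left(c,p \right)} = 588 - 258 p$
$q = \frac{1707}{4}$ ($q = 588 - 258 \cdot \frac{15}{24} = 588 - 258 \cdot 15 \cdot \frac{1}{24} = 588 - \frac{645}{4} = \frac{1707}{4} \approx 426.75$)
$\sqrt{q + \left(92418 + R\right)} = \sqrt{\frac{1707}{4} + \left(92418 + 109830\right)} = \sqrt{\frac{1707}{4} + 202248} = \sqrt{\frac{810699}{4}} = \frac{\sqrt{810699}}{2}$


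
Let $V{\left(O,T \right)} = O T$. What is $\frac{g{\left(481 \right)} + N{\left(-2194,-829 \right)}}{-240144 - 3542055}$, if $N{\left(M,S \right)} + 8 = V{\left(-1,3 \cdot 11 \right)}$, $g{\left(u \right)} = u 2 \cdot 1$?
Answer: $- \frac{307}{1260733} \approx -0.00024351$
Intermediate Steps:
$g{\left(u \right)} = 2 u$ ($g{\left(u \right)} = 2 u 1 = 2 u$)
$N{\left(M,S \right)} = -41$ ($N{\left(M,S \right)} = -8 - 3 \cdot 11 = -8 - 33 = -41$)
$\frac{g{\left(481 \right)} + N{\left(-2194,-829 \right)}}{-240144 - 3542055} = \frac{2 \cdot 481 - 41}{-240144 - 3542055} = \frac{962 - 41}{-3782199} = 921 \left(- \frac{1}{3782199}\right) = - \frac{307}{1260733}$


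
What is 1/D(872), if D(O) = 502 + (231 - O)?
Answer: -1/139 ≈ -0.0071942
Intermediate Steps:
D(O) = 733 - O
1/D(872) = 1/(733 - 1*872) = 1/(733 - 872) = 1/(-139) = -1/139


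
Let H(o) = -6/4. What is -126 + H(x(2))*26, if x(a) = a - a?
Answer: -165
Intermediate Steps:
x(a) = 0
H(o) = -3/2 (H(o) = -6*¼ = -3/2)
-126 + H(x(2))*26 = -126 - 3/2*26 = -126 - 39 = -165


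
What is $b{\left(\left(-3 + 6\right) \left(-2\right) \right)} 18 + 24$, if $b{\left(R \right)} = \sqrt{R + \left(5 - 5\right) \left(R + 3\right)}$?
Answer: $24 + 18 i \sqrt{6} \approx 24.0 + 44.091 i$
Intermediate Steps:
$b{\left(R \right)} = \sqrt{R}$ ($b{\left(R \right)} = \sqrt{R + 0 \left(3 + R\right)} = \sqrt{R + 0} = \sqrt{R}$)
$b{\left(\left(-3 + 6\right) \left(-2\right) \right)} 18 + 24 = \sqrt{\left(-3 + 6\right) \left(-2\right)} 18 + 24 = \sqrt{3 \left(-2\right)} 18 + 24 = \sqrt{-6} \cdot 18 + 24 = i \sqrt{6} \cdot 18 + 24 = 18 i \sqrt{6} + 24 = 24 + 18 i \sqrt{6}$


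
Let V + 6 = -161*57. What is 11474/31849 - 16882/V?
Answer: 643040560/292469367 ≈ 2.1987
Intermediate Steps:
V = -9183 (V = -6 - 161*57 = -6 - 9177 = -9183)
11474/31849 - 16882/V = 11474/31849 - 16882/(-9183) = 11474*(1/31849) - 16882*(-1/9183) = 11474/31849 + 16882/9183 = 643040560/292469367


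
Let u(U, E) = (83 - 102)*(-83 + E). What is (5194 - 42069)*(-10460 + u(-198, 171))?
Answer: 447367500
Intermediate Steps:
u(U, E) = 1577 - 19*E (u(U, E) = -19*(-83 + E) = 1577 - 19*E)
(5194 - 42069)*(-10460 + u(-198, 171)) = (5194 - 42069)*(-10460 + (1577 - 19*171)) = -36875*(-10460 + (1577 - 3249)) = -36875*(-10460 - 1672) = -36875*(-12132) = 447367500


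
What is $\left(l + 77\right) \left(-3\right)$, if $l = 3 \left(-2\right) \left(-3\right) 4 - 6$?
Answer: $-429$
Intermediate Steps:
$l = 66$ ($l = 3 \cdot 6 \cdot 4 - 6 = 3 \cdot 24 - 6 = 72 - 6 = 66$)
$\left(l + 77\right) \left(-3\right) = \left(66 + 77\right) \left(-3\right) = 143 \left(-3\right) = -429$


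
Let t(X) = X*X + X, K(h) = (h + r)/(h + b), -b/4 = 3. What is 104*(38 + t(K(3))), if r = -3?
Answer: 3952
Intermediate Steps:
b = -12 (b = -4*3 = -12)
K(h) = (-3 + h)/(-12 + h) (K(h) = (h - 3)/(h - 12) = (-3 + h)/(-12 + h))
t(X) = X + X² (t(X) = X² + X = X + X²)
104*(38 + t(K(3))) = 104*(38 + ((-3 + 3)/(-12 + 3))*(1 + (-3 + 3)/(-12 + 3))) = 104*(38 + (0/(-9))*(1 + 0/(-9))) = 104*(38 + (-⅑*0)*(1 - ⅑*0)) = 104*(38 + 0*(1 + 0)) = 104*(38 + 0*1) = 104*(38 + 0) = 104*38 = 3952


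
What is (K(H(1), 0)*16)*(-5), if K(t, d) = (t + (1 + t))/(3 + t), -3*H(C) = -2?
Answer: -560/11 ≈ -50.909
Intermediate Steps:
H(C) = 2/3 (H(C) = -1/3*(-2) = 2/3)
K(t, d) = (1 + 2*t)/(3 + t)
(K(H(1), 0)*16)*(-5) = (((1 + 2*(2/3))/(3 + 2/3))*16)*(-5) = (((1 + 4/3)/(11/3))*16)*(-5) = (((3/11)*(7/3))*16)*(-5) = ((7/11)*16)*(-5) = (112/11)*(-5) = -560/11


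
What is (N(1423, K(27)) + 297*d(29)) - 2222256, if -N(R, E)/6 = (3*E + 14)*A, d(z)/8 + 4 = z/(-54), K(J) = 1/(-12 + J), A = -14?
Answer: -11159216/5 ≈ -2.2318e+6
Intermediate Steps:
d(z) = -32 - 4*z/27 (d(z) = -32 + 8*(z/(-54)) = -32 + 8*(z*(-1/54)) = -32 + 8*(-z/54) = -32 - 4*z/27)
N(R, E) = 1176 + 252*E (N(R, E) = -6*(3*E + 14)*(-14) = -6*(14 + 3*E)*(-14) = -6*(-196 - 42*E) = 1176 + 252*E)
(N(1423, K(27)) + 297*d(29)) - 2222256 = ((1176 + 252/(-12 + 27)) + 297*(-32 - 4/27*29)) - 2222256 = ((1176 + 252/15) + 297*(-32 - 116/27)) - 2222256 = ((1176 + 252*(1/15)) + 297*(-980/27)) - 2222256 = ((1176 + 84/5) - 10780) - 2222256 = (5964/5 - 10780) - 2222256 = -47936/5 - 2222256 = -11159216/5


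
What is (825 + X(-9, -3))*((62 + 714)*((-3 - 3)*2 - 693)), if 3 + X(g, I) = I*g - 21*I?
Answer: -498936960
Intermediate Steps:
X(g, I) = -3 - 21*I + I*g (X(g, I) = -3 + (I*g - 21*I) = -3 + (-21*I + I*g) = -3 - 21*I + I*g)
(825 + X(-9, -3))*((62 + 714)*((-3 - 3)*2 - 693)) = (825 + (-3 - 21*(-3) - 3*(-9)))*((62 + 714)*((-3 - 3)*2 - 693)) = (825 + (-3 + 63 + 27))*(776*(-6*2 - 693)) = (825 + 87)*(776*(-12 - 693)) = 912*(776*(-705)) = 912*(-547080) = -498936960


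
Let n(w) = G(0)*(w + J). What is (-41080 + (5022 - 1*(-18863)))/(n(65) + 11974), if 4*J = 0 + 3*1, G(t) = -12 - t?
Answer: -3439/2237 ≈ -1.5373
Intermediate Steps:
J = ¾ (J = (0 + 3*1)/4 = (0 + 3)/4 = (¼)*3 = ¾ ≈ 0.75000)
n(w) = -9 - 12*w (n(w) = (-12 - 1*0)*(w + ¾) = (-12 + 0)*(¾ + w) = -12*(¾ + w) = -9 - 12*w)
(-41080 + (5022 - 1*(-18863)))/(n(65) + 11974) = (-41080 + (5022 - 1*(-18863)))/((-9 - 12*65) + 11974) = (-41080 + (5022 + 18863))/((-9 - 780) + 11974) = (-41080 + 23885)/(-789 + 11974) = -17195/11185 = -17195*1/11185 = -3439/2237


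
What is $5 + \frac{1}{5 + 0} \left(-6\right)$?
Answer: $\frac{19}{5} \approx 3.8$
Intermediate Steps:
$5 + \frac{1}{5 + 0} \left(-6\right) = 5 + \frac{1}{5} \left(-6\right) = 5 - \frac{6}{5} = \frac{19}{5}$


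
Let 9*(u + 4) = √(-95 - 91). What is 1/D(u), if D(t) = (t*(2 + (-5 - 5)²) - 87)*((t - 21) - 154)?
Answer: 9*I/(18753*√186 + 795337*I) ≈ 1.0255e-5 + 3.2979e-6*I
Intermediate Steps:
u = -4 + I*√186/9 (u = -4 + √(-95 - 91)/9 = -4 + √(-186)/9 = -4 + (I*√186)/9 = -4 + I*√186/9 ≈ -4.0 + 1.5154*I)
D(t) = (-175 + t)*(-87 + 102*t) (D(t) = (t*(2 + (-10)²) - 87)*((-21 + t) - 154) = (t*(2 + 100) - 87)*(-175 + t) = (t*102 - 87)*(-175 + t) = (102*t - 87)*(-175 + t) = (-87 + 102*t)*(-175 + t) = (-175 + t)*(-87 + 102*t))
1/D(u) = 1/(15225 - 17937*(-4 + I*√186/9) + 102*(-4 + I*√186/9)²) = 1/(15225 + (71748 - 1993*I*√186) + 102*(-4 + I*√186/9)²) = 1/(86973 + 102*(-4 + I*√186/9)² - 1993*I*√186)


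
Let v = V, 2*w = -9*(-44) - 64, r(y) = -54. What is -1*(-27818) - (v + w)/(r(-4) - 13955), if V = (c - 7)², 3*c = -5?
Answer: 3507323428/126081 ≈ 27818.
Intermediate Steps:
c = -5/3 (c = (⅓)*(-5) = -5/3 ≈ -1.6667)
V = 676/9 (V = (-5/3 - 7)² = (-26/3)² = 676/9 ≈ 75.111)
w = 166 (w = (-9*(-44) - 64)/2 = (396 - 64)/2 = (½)*332 = 166)
v = 676/9 ≈ 75.111
-1*(-27818) - (v + w)/(r(-4) - 13955) = -1*(-27818) - (676/9 + 166)/(-54 - 13955) = 27818 - 2170/(9*(-14009)) = 27818 - 2170*(-1)/(9*14009) = 27818 - 1*(-2170/126081) = 27818 + 2170/126081 = 3507323428/126081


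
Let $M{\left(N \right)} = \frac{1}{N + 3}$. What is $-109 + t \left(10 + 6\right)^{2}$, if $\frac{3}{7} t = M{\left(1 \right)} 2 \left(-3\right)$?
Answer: $-1005$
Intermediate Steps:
$M{\left(N \right)} = \frac{1}{3 + N}$
$t = - \frac{7}{2}$ ($t = \frac{7 \frac{1}{3 + 1} \cdot 2 \left(-3\right)}{3} = \frac{7 \cdot \frac{1}{4} \cdot 2 \left(-3\right)}{3} = \frac{7 \cdot \frac{1}{2} \left(-3\right)}{3} = \frac{7}{3} \left(- \frac{3}{2}\right) = - \frac{7}{2} \approx -3.5$)
$-109 + t \left(10 + 6\right)^{2} = -109 - \frac{7 \left(10 + 6\right)^{2}}{2} = -109 - \frac{7 \cdot 16^{2}}{2} = -109 - 896 = -1005$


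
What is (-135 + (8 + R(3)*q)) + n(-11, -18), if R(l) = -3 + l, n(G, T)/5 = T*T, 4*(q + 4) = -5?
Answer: 1493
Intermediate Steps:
q = -21/4 (q = -4 + (1/4)*(-5) = -4 - 5/4 = -21/4 ≈ -5.2500)
n(G, T) = 5*T**2 (n(G, T) = 5*(T*T) = 5*T**2)
(-135 + (8 + R(3)*q)) + n(-11, -18) = (-135 + (8 + (-3 + 3)*(-21/4))) + 5*(-18)**2 = (-135 + (8 + 0*(-21/4))) + 5*324 = (-135 + (8 + 0)) + 1620 = (-135 + 8) + 1620 = -127 + 1620 = 1493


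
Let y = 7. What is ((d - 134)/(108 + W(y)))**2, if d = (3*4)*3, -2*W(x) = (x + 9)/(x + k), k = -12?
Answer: 60025/75076 ≈ 0.79952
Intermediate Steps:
W(x) = -(9 + x)/(2*(-12 + x)) (W(x) = -(x + 9)/(2*(x - 12)) = -(9 + x)/(2*(-12 + x)))
d = 36 (d = 12*3 = 36)
((d - 134)/(108 + W(y)))**2 = ((36 - 134)/(108 + (-9 - 1*7)/(2*(-12 + 7))))**2 = (-98/(108 + (1/2)*(-9 - 7)/(-5)))**2 = (-98/(108 + (1/2)*(-1/5)*(-16)))**2 = (-98/(108 + 8/5))**2 = (-98/548/5)**2 = (-98*5/548)**2 = (-245/274)**2 = 60025/75076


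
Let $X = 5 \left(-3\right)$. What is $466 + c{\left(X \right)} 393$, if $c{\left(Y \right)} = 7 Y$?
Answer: $-40799$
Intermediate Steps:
$X = -15$
$466 + c{\left(X \right)} 393 = 466 + 7 \left(-15\right) 393 = 466 - 41265 = -40799$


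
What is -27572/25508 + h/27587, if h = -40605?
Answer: -64156468/25131757 ≈ -2.5528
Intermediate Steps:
-27572/25508 + h/27587 = -27572/25508 - 40605/27587 = -27572*1/25508 - 40605*1/27587 = -6893/6377 - 40605/27587 = -64156468/25131757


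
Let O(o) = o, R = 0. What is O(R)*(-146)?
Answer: 0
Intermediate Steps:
O(R)*(-146) = 0*(-146) = 0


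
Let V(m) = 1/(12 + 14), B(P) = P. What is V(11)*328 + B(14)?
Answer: 346/13 ≈ 26.615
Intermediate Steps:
V(m) = 1/26
V(11)*328 + B(14) = (1/26)*328 + 14 = 164/13 + 14 = 346/13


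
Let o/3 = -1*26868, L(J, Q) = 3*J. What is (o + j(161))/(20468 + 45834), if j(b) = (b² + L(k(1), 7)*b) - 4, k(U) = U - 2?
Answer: -27585/33151 ≈ -0.83210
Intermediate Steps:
k(U) = -2 + U
j(b) = -4 + b² - 3*b (j(b) = (b² + (3*(-2 + 1))*b) - 4 = (b² + (3*(-1))*b) - 4 = (b² - 3*b) - 4 = -4 + b² - 3*b)
o = -80604 (o = 3*(-1*26868) = 3*(-26868) = -80604)
(o + j(161))/(20468 + 45834) = (-80604 + (-4 + 161² - 3*161))/(20468 + 45834) = (-80604 + (-4 + 25921 - 483))/66302 = (-80604 + 25434)*(1/66302) = -55170*1/66302 = -27585/33151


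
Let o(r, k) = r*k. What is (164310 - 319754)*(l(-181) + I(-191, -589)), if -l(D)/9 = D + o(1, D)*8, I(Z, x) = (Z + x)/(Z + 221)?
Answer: -2274922940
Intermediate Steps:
o(r, k) = k*r
I(Z, x) = (Z + x)/(221 + Z)
l(D) = -81*D (l(D) = -9*(D + (D*1)*8) = -9*(D + D*8) = -9*(D + 8*D) = -81*D)
(164310 - 319754)*(l(-181) + I(-191, -589)) = (164310 - 319754)*(-81*(-181) + (-191 - 589)/(221 - 191)) = -155444*(14661 - 780/30) = -155444*(14661 + (1/30)*(-780)) = -155444*(14661 - 26) = -155444*14635 = -2274922940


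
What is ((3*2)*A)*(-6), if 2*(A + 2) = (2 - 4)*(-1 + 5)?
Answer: 216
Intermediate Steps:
A = -6 (A = -2 + ((2 - 4)*(-1 + 5))/2 = -2 + (-2*4)/2 = -2 + (1/2)*(-8) = -2 - 4 = -6)
((3*2)*A)*(-6) = ((3*2)*(-6))*(-6) = (6*(-6))*(-6) = -36*(-6) = 216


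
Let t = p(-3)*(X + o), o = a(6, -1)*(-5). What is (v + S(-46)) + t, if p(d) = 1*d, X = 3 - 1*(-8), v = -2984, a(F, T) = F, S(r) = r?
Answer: -2973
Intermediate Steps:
X = 11 (X = 3 + 8 = 11)
o = -30 (o = 6*(-5) = -30)
p(d) = d
t = 57 (t = -3*(11 - 30) = -3*(-19) = 57)
(v + S(-46)) + t = (-2984 - 46) + 57 = -3030 + 57 = -2973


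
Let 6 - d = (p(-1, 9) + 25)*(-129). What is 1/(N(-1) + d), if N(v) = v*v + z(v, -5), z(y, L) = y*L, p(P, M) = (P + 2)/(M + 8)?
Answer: 17/55158 ≈ 0.00030821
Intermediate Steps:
p(P, M) = (2 + P)/(8 + M)
z(y, L) = L*y
d = 55056/17 (d = 6 - ((2 - 1)/(8 + 9) + 25)*(-129) = 6 - (1/17 + 25)*(-129) = 6 - 426*(-129)/17 = 6 - 1*(-54954/17) = 6 + 54954/17 = 55056/17 ≈ 3238.6)
N(v) = v**2 - 5*v (N(v) = v*v - 5*v = v**2 - 5*v)
1/(N(-1) + d) = 1/(-(-5 - 1) + 55056/17) = 1/(-1*(-6) + 55056/17) = 1/(6 + 55056/17) = 1/(55158/17) = 17/55158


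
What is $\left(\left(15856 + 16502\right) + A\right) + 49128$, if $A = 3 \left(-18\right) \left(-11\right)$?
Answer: $82080$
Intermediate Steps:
$A = 594$ ($A = \left(-54\right) \left(-11\right) = 594$)
$\left(\left(15856 + 16502\right) + A\right) + 49128 = \left(\left(15856 + 16502\right) + 594\right) + 49128 = \left(32358 + 594\right) + 49128 = 32952 + 49128 = 82080$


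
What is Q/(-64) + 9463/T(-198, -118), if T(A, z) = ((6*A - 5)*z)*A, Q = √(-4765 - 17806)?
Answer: -9463/27873252 - I*√22571/64 ≈ -0.0003395 - 2.3474*I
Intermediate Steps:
Q = I*√22571 (Q = √(-22571) = I*√22571 ≈ 150.24*I)
T(A, z) = A*z*(-5 + 6*A) (T(A, z) = ((-5 + 6*A)*z)*A = (z*(-5 + 6*A))*A = A*z*(-5 + 6*A))
Q/(-64) + 9463/T(-198, -118) = (I*√22571)/(-64) + 9463/((-198*(-118)*(-5 + 6*(-198)))) = (I*√22571)*(-1/64) + 9463/((-198*(-118)*(-5 - 1188))) = -I*√22571/64 + 9463/((-198*(-118)*(-1193))) = -I*√22571/64 + 9463/(-27873252) = -I*√22571/64 + 9463*(-1/27873252) = -I*√22571/64 - 9463/27873252 = -9463/27873252 - I*√22571/64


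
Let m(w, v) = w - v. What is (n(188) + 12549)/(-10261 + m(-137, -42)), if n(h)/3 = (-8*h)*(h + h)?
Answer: 561321/3452 ≈ 162.61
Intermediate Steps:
n(h) = -48*h**2 (n(h) = 3*((-8*h)*(h + h)) = 3*((-8*h)*(2*h)) = 3*(-16*h**2) = -48*h**2)
(n(188) + 12549)/(-10261 + m(-137, -42)) = (-48*188**2 + 12549)/(-10261 + (-137 - 1*(-42))) = (-48*35344 + 12549)/(-10261 + (-137 + 42)) = (-1696512 + 12549)/(-10261 - 95) = -1683963/(-10356) = -1683963*(-1/10356) = 561321/3452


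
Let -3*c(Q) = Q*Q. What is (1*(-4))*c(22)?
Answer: 1936/3 ≈ 645.33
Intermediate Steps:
c(Q) = -Q²/3 (c(Q) = -Q*Q/3 = -Q²/3)
(1*(-4))*c(22) = (1*(-4))*(-⅓*22²) = -(-4)*484/3 = -4*(-484/3) = 1936/3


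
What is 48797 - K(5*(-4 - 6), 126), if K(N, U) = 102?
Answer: 48695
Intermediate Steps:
48797 - K(5*(-4 - 6), 126) = 48797 - 1*102 = 48797 - 102 = 48695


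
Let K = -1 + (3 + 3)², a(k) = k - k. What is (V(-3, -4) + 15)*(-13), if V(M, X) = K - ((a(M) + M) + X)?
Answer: -741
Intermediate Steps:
a(k) = 0
K = 35 (K = -1 + 6² = -1 + 36 = 35)
V(M, X) = 35 - M - X (V(M, X) = 35 - ((0 + M) + X) = 35 - (M + X) = 35 + (-M - X) = 35 - M - X)
(V(-3, -4) + 15)*(-13) = ((35 - 1*(-3) - 1*(-4)) + 15)*(-13) = ((35 + 3 + 4) + 15)*(-13) = (42 + 15)*(-13) = 57*(-13) = -741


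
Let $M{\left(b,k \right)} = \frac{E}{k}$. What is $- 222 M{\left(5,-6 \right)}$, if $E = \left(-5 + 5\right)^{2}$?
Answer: $0$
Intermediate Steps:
$E = 0$ ($E = 0^{2} = 0$)
$M{\left(b,k \right)} = 0$ ($M{\left(b,k \right)} = \frac{0}{k} = 0$)
$- 222 M{\left(5,-6 \right)} = \left(-222\right) 0 = 0$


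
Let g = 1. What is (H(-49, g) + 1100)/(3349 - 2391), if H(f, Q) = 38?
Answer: 569/479 ≈ 1.1879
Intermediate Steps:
(H(-49, g) + 1100)/(3349 - 2391) = (38 + 1100)/(3349 - 2391) = 1138/958 = 1138*(1/958) = 569/479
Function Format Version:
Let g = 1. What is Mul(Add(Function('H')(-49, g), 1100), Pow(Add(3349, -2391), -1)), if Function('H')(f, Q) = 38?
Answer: Rational(569, 479) ≈ 1.1879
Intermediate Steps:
Mul(Add(Function('H')(-49, g), 1100), Pow(Add(3349, -2391), -1)) = Mul(Add(38, 1100), Pow(Add(3349, -2391), -1)) = Mul(1138, Pow(958, -1)) = Mul(1138, Rational(1, 958)) = Rational(569, 479)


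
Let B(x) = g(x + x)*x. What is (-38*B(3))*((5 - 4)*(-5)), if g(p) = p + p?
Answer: 6840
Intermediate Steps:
g(p) = 2*p
B(x) = 4*x**2 (B(x) = (2*(x + x))*x = (2*(2*x))*x = (4*x)*x = 4*x**2)
(-38*B(3))*((5 - 4)*(-5)) = (-152*3**2)*((5 - 4)*(-5)) = (-152*9)*(1*(-5)) = -38*36*(-5) = -1368*(-5) = 6840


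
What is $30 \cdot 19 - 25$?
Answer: $545$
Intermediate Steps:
$30 \cdot 19 - 25 = 570 - 25 = 545$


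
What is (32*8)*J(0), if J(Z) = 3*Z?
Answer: 0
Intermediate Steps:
(32*8)*J(0) = (32*8)*(3*0) = 256*0 = 0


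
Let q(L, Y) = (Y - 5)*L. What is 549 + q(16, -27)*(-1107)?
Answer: 567333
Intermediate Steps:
q(L, Y) = L*(-5 + Y) (q(L, Y) = (-5 + Y)*L = L*(-5 + Y))
549 + q(16, -27)*(-1107) = 549 + (16*(-5 - 27))*(-1107) = 549 + (16*(-32))*(-1107) = 549 - 512*(-1107) = 549 + 566784 = 567333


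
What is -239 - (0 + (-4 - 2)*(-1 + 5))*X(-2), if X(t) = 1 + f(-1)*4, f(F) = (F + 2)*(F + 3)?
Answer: -23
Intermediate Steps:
f(F) = (2 + F)*(3 + F)
X(t) = 9 (X(t) = 1 + (6 + (-1)**2 + 5*(-1))*4 = 1 + (6 + 1 - 5)*4 = 1 + 2*4 = 1 + 8 = 9)
-239 - (0 + (-4 - 2)*(-1 + 5))*X(-2) = -239 - (0 + (-4 - 2)*(-1 + 5))*9 = -239 - (0 - 6*4)*9 = -239 - (0 - 24)*9 = -239 - (-24)*9 = -239 - 1*(-216) = -239 + 216 = -23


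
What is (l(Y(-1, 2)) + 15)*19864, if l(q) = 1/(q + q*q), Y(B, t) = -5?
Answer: 1494766/5 ≈ 2.9895e+5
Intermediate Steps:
l(q) = 1/(q + q²)
(l(Y(-1, 2)) + 15)*19864 = (1/((-5)*(1 - 5)) + 15)*19864 = (-⅕/(-4) + 15)*19864 = (-⅕*(-¼) + 15)*19864 = (1/20 + 15)*19864 = (301/20)*19864 = 1494766/5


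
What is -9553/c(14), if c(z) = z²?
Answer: -9553/196 ≈ -48.740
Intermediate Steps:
-9553/c(14) = -9553/(14²) = -9553/196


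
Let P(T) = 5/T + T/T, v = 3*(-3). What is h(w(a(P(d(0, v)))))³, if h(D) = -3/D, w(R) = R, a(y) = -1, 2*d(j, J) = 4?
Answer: 27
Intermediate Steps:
v = -9
d(j, J) = 2 (d(j, J) = (½)*4 = 2)
P(T) = 1 + 5/T (P(T) = 5/T + 1 = 1 + 5/T)
h(w(a(P(d(0, v)))))³ = (-3/(-1))³ = (-3*(-1))³ = 3³ = 27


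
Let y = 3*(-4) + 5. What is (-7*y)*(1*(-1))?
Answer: -49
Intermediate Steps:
y = -7 (y = -12 + 5 = -7)
(-7*y)*(1*(-1)) = (-7*(-7))*(1*(-1)) = 49*(-1) = -49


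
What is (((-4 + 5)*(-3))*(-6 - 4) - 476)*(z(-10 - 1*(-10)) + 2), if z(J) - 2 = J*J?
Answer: -1784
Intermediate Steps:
z(J) = 2 + J² (z(J) = 2 + J*J = 2 + J²)
(((-4 + 5)*(-3))*(-6 - 4) - 476)*(z(-10 - 1*(-10)) + 2) = (((-4 + 5)*(-3))*(-6 - 4) - 476)*((2 + (-10 - 1*(-10))²) + 2) = ((1*(-3))*(-10) - 476)*((2 + (-10 + 10)²) + 2) = (-3*(-10) - 476)*((2 + 0²) + 2) = (30 - 476)*((2 + 0) + 2) = -446*(2 + 2) = -446*4 = -1784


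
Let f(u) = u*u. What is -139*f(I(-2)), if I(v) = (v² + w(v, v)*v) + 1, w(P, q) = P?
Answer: -11259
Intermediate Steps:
I(v) = 1 + 2*v² (I(v) = (v² + v*v) + 1 = (v² + v²) + 1 = 2*v² + 1 = 1 + 2*v²)
f(u) = u²
-139*f(I(-2)) = -139*(1 + 2*(-2)²)² = -139*(1 + 2*4)² = -139*(1 + 8)² = -139*9² = -139*81 = -11259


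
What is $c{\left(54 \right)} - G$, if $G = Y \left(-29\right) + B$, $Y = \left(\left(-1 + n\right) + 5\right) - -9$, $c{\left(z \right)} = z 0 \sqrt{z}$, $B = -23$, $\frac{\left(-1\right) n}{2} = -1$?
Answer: $458$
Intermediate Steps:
$n = 2$ ($n = \left(-2\right) \left(-1\right) = 2$)
$c{\left(z \right)} = 0$ ($c{\left(z \right)} = z 0 = 0$)
$Y = 15$ ($Y = \left(\left(-1 + 2\right) + 5\right) - -9 = \left(1 + 5\right) + 9 = 6 + 9 = 15$)
$G = -458$ ($G = 15 \left(-29\right) - 23 = -435 - 23 = -458$)
$c{\left(54 \right)} - G = 0 - -458 = 0 + 458 = 458$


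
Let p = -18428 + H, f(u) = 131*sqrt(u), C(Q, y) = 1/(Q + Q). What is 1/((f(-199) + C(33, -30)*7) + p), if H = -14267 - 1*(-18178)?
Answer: -63235590/932860263109 - 570636*I*sqrt(199)/932860263109 ≈ -6.7787e-5 - 8.6292e-6*I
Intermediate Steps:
C(Q, y) = 1/(2*Q)
H = 3911 (H = -14267 + 18178 = 3911)
p = -14517 (p = -18428 + 3911 = -14517)
1/((f(-199) + C(33, -30)*7) + p) = 1/((131*sqrt(-199) + ((1/2)/33)*7) - 14517) = 1/((131*(I*sqrt(199)) + ((1/2)*(1/33))*7) - 14517) = 1/((131*I*sqrt(199) + (1/66)*7) - 14517) = 1/((131*I*sqrt(199) + 7/66) - 14517) = 1/((7/66 + 131*I*sqrt(199)) - 14517) = 1/(-958115/66 + 131*I*sqrt(199))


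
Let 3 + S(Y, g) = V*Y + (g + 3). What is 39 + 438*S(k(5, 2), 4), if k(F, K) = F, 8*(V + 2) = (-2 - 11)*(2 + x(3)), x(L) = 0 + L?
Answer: -81531/4 ≈ -20383.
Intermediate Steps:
x(L) = L
V = -81/8 (V = -2 + ((-2 - 11)*(2 + 3))/8 = -2 + (-13*5)/8 = -2 + (1/8)*(-65) = -2 - 65/8 = -81/8 ≈ -10.125)
S(Y, g) = g - 81*Y/8 (S(Y, g) = -3 + (-81*Y/8 + (g + 3)) = -3 + (-81*Y/8 + (3 + g)) = -3 + (3 + g - 81*Y/8) = g - 81*Y/8)
39 + 438*S(k(5, 2), 4) = 39 + 438*(4 - 81/8*5) = 39 + 438*(4 - 405/8) = 39 + 438*(-373/8) = 39 - 81687/4 = -81531/4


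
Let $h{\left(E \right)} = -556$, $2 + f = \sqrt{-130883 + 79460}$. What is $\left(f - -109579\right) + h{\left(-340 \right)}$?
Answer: $109021 + i \sqrt{51423} \approx 1.0902 \cdot 10^{5} + 226.77 i$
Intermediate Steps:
$f = -2 + i \sqrt{51423}$ ($f = -2 + \sqrt{-130883 + 79460} = -2 + \sqrt{-51423} = -2 + i \sqrt{51423} \approx -2.0 + 226.77 i$)
$\left(f - -109579\right) + h{\left(-340 \right)} = \left(\left(-2 + i \sqrt{51423}\right) - -109579\right) - 556 = \left(\left(-2 + i \sqrt{51423}\right) + \left(-10086 + 119665\right)\right) - 556 = \left(\left(-2 + i \sqrt{51423}\right) + 109579\right) - 556 = \left(109577 + i \sqrt{51423}\right) - 556 = 109021 + i \sqrt{51423}$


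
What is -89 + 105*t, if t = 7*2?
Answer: 1381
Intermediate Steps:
t = 14
-89 + 105*t = -89 + 105*14 = -89 + 1470 = 1381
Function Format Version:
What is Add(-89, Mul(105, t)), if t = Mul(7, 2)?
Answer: 1381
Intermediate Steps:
t = 14
Add(-89, Mul(105, t)) = Add(-89, Mul(105, 14)) = Add(-89, 1470) = 1381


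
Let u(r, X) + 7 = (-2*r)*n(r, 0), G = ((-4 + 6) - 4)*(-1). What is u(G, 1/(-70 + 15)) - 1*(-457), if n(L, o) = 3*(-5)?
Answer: 510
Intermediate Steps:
n(L, o) = -15
G = 2 (G = (2 - 4)*(-1) = -2*(-1) = 2)
u(r, X) = -7 + 30*r (u(r, X) = -7 - 2*r*(-15) = -7 + 30*r)
u(G, 1/(-70 + 15)) - 1*(-457) = (-7 + 30*2) - 1*(-457) = (-7 + 60) + 457 = 53 + 457 = 510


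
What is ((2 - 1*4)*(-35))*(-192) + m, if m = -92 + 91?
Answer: -13441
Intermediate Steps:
m = -1
((2 - 1*4)*(-35))*(-192) + m = ((2 - 1*4)*(-35))*(-192) - 1 = ((2 - 4)*(-35))*(-192) - 1 = -2*(-35)*(-192) - 1 = 70*(-192) - 1 = -13440 - 1 = -13441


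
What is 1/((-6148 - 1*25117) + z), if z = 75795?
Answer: 1/44530 ≈ 2.2457e-5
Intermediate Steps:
1/((-6148 - 1*25117) + z) = 1/((-6148 - 1*25117) + 75795) = 1/((-6148 - 25117) + 75795) = 1/(-31265 + 75795) = 1/44530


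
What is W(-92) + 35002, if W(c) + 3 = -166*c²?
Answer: -1370025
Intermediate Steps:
W(c) = -3 - 166*c²
W(-92) + 35002 = (-3 - 166*(-92)²) + 35002 = (-3 - 166*8464) + 35002 = (-3 - 1405024) + 35002 = -1405027 + 35002 = -1370025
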